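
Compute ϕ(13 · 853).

10224

φ(13) = 13 − 1 = 12.
φ(853) = 853 − 1 = 852.
Multiply: 12 · 852 = 10224.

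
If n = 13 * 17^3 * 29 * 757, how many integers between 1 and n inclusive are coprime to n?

1174569984

φ(1402116157) = 1402116157 · (1 − 1/13) · (1 − 1/17) · (1 − 1/29) · (1 − 1/757)
       = 1402116157 · 4064256/4851613 = 1174569984.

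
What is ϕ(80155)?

First factor: 80155 = 5 · 17 · 23 · 41.
φ(5) = 5 − 1 = 4.
φ(17) = 17 − 1 = 16.
φ(23) = 23 − 1 = 22.
φ(41) = 41 − 1 = 40.
Since φ is multiplicative, φ(80155) = 4 · 16 · 22 · 40 = 56320.

56320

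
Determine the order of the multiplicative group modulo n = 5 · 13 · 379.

φ(5) = 5 − 1 = 4.
φ(13) = 13 − 1 = 12.
φ(379) = 379 − 1 = 378.
φ(24635) = 4 × 12 × 378 = 18144.

18144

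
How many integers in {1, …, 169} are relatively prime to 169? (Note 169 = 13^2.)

156

φ(169) = 169 · (1 − 1/13)
       = 169 · 12/13 = 156.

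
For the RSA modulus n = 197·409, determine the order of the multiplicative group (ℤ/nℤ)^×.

φ(80573) = 80573 · (1 − 1/197) · (1 − 1/409)
       = 80573 · 79968/80573 = 79968.

79968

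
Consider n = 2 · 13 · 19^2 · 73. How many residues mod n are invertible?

295488

φ(2) = 2 − 1 = 1.
φ(13) = 13 − 1 = 12.
φ(19^2) = 19^1·(19−1) = 19·18 = 342.
φ(73) = 73 − 1 = 72.
Multiply: 1 · 12 · 342 · 72 = 295488.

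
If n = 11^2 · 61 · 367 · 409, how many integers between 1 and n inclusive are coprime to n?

985564800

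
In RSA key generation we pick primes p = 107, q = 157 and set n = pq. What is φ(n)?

For distinct primes, φ(pq) = (p−1)(q−1) = 106 × 156 = 16536.

16536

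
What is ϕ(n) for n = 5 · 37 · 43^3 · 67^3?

3313158666048

φ(4423861310585) = 4423861310585 · (1 − 1/5) · (1 − 1/37) · (1 − 1/43) · (1 − 1/67)
       = 4423861310585 · 399168/532985 = 3313158666048.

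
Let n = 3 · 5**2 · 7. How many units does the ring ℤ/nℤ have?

φ(3) = 3 − 1 = 2.
φ(5^2) = 5^1·(5−1) = 5·4 = 20.
φ(7) = 7 − 1 = 6.
Since φ is multiplicative, φ(525) = 2 · 20 · 6 = 240.

240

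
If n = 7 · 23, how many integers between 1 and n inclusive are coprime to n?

132

φ(161) = 161 · (1 − 1/7) · (1 − 1/23)
       = 161 · 132/161 = 132.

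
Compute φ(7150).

2400

7150 = 2 * 5**2 * 11 * 13.
φ(2) = 2 − 1 = 1.
φ(5^2) = 5^2 − 5^1 = 25 − 5 = 20.
φ(11) = 11 − 1 = 10.
φ(13) = 13 − 1 = 12.
φ(7150) = 1 × 20 × 10 × 12 = 2400.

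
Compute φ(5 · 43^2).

φ(9245) = 9245 · (1 − 1/5) · (1 − 1/43)
       = 9245 · 168/215 = 7224.

7224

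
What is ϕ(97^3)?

903264

φ(97^3) = 97^2·(97−1) = 9409·96 = 903264.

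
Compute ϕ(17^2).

272

φ(17^2) = 17^2 − 17^1 = 289 − 17 = 272.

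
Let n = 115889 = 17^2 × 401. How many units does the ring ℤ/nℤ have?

108800

φ(17^2) = 17^2 − 17^1 = 289 − 17 = 272.
φ(401) = 401 − 1 = 400.
Since φ is multiplicative, φ(115889) = 272 · 400 = 108800.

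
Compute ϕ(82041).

49280

First factor: 82041 = 3 * 23 * 29 * 41.
φ(3) = 3 − 1 = 2.
φ(23) = 23 − 1 = 22.
φ(29) = 29 − 1 = 28.
φ(41) = 41 − 1 = 40.
Multiply: 2 · 22 · 28 · 40 = 49280.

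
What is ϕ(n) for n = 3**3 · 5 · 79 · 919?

φ(9801135) = 9801135 · (1 − 1/3) · (1 − 1/5) · (1 − 1/79) · (1 − 1/919)
       = 9801135 · 572832/1089015 = 5155488.

5155488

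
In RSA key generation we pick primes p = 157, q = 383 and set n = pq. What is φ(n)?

φ(n) = (p − 1)(q − 1) = (157−1)(383−1) = 156·382 = 59592.

59592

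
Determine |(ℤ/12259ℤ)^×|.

12259 = 13 · 23 · 41.
φ(13) = 13 − 1 = 12.
φ(23) = 23 − 1 = 22.
φ(41) = 41 − 1 = 40.
φ(12259) = 12 × 22 × 40 = 10560.

10560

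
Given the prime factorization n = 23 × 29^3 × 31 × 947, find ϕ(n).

14702429280

φ(23) = 23 − 1 = 22.
φ(29^3) = 29^2·(29−1) = 841·28 = 23548.
φ(31) = 31 − 1 = 30.
φ(947) = 947 − 1 = 946.
Multiply: 22 · 23548 · 30 · 946 = 14702429280.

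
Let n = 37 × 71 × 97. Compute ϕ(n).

φ(254819) = 254819 · (1 − 1/37) · (1 − 1/71) · (1 − 1/97)
       = 254819 · 241920/254819 = 241920.

241920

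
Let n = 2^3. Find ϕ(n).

4

φ(2^3) = 2^3 − 2^2 = 8 − 4 = 4.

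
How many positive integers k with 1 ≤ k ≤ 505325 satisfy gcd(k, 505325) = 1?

358400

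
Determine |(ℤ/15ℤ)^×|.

Factor 15: 15 = 3 · 5.
φ(15) = 15 · (1 − 1/3) · (1 − 1/5)
       = 15 · 8/15 = 8.

8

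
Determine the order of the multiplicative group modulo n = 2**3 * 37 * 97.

13824

φ(2^3) = 2^3 − 2^2 = 8 − 4 = 4.
φ(37) = 37 − 1 = 36.
φ(97) = 97 − 1 = 96.
Multiply: 4 · 36 · 96 = 13824.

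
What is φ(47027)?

47027 = 31 × 37 × 41.
φ(31) = 31 − 1 = 30.
φ(37) = 37 − 1 = 36.
φ(41) = 41 − 1 = 40.
Since φ is multiplicative, φ(47027) = 30 · 36 · 40 = 43200.

43200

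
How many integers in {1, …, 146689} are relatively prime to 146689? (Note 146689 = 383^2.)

φ(146689) = 146689 · (1 − 1/383)
       = 146689 · 382/383 = 146306.

146306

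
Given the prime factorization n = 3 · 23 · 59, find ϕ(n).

2552

φ(4071) = 4071 · (1 − 1/3) · (1 − 1/23) · (1 − 1/59)
       = 4071 · 2552/4071 = 2552.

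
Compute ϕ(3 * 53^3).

φ(3) = 3 − 1 = 2.
φ(53^3) = 53^2·(53−1) = 2809·52 = 146068.
φ(446631) = 2 × 146068 = 292136.

292136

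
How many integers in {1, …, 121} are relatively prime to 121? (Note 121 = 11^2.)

φ(11^2) = 11^1·(11−1) = 11·10 = 110.

110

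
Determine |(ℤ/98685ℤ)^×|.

48384

98685 = 3^3 · 5 · 17 · 43.
φ(98685) = 98685 · (1 − 1/3) · (1 − 1/5) · (1 − 1/17) · (1 − 1/43)
       = 98685 · 5376/10965 = 48384.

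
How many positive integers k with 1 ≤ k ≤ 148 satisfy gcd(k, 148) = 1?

72

Factor 148: 148 = 2^2 · 37.
φ(2^2) = 2^2 − 2^1 = 4 − 2 = 2.
φ(37) = 37 − 1 = 36.
Since φ is multiplicative, φ(148) = 2 · 36 = 72.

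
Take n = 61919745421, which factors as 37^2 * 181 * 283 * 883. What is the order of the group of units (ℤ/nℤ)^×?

59634066240

φ(61919745421) = 61919745421 · (1 − 1/37) · (1 − 1/181) · (1 − 1/283) · (1 − 1/883)
       = 61919745421 · 1611731520/1673506633 = 59634066240.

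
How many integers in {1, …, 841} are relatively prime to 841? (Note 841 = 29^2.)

812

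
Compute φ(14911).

First factor: 14911 = 13 * 31 * 37.
φ(14911) = 14911 · (1 − 1/13) · (1 − 1/31) · (1 − 1/37)
       = 14911 · 12960/14911 = 12960.

12960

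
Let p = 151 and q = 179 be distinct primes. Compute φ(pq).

26700

φ(n) = (p − 1)(q − 1) = (151−1)(179−1) = 150·178 = 26700.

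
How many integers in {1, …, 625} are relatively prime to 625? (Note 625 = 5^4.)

500

φ(625) = 625 · (1 − 1/5)
       = 625 · 4/5 = 500.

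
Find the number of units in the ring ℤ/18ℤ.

6

Factor 18: 18 = 2 · 3^2.
φ(18) = 18 · (1 − 1/2) · (1 − 1/3)
       = 18 · 2/6 = 6.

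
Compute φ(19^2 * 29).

φ(19^2) = 19^2 − 19^1 = 361 − 19 = 342.
φ(29) = 29 − 1 = 28.
Since φ is multiplicative, φ(10469) = 342 · 28 = 9576.

9576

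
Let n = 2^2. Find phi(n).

φ(2^2) = 2^1·(2−1) = 2·1 = 2.

2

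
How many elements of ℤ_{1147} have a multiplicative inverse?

Prime factorization: 1147 = 31 × 37.
φ(1147) = 1147 · (1 − 1/31) · (1 − 1/37)
       = 1147 · 1080/1147 = 1080.

1080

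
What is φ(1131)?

Factor 1131: 1131 = 3 × 13 × 29.
φ(3) = 3 − 1 = 2.
φ(13) = 13 − 1 = 12.
φ(29) = 29 − 1 = 28.
φ(1131) = 2 × 12 × 28 = 672.

672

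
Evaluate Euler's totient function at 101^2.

10100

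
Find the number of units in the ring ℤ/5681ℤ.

Prime factorization: 5681 = 13 · 19 · 23.
φ(13) = 13 − 1 = 12.
φ(19) = 19 − 1 = 18.
φ(23) = 23 − 1 = 22.
Since φ is multiplicative, φ(5681) = 12 · 18 · 22 = 4752.

4752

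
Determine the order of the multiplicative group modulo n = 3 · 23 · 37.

φ(3) = 3 − 1 = 2.
φ(23) = 23 − 1 = 22.
φ(37) = 37 − 1 = 36.
Since φ is multiplicative, φ(2553) = 2 · 22 · 36 = 1584.

1584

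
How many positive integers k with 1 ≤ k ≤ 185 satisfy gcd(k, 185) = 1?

144

185 = 5 · 37.
φ(185) = 185 · (1 − 1/5) · (1 − 1/37)
       = 185 · 144/185 = 144.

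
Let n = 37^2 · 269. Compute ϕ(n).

356976

φ(368261) = 368261 · (1 − 1/37) · (1 − 1/269)
       = 368261 · 9648/9953 = 356976.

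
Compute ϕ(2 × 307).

φ(2) = 2 − 1 = 1.
φ(307) = 307 − 1 = 306.
φ(614) = 1 × 306 = 306.

306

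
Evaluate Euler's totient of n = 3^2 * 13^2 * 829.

φ(1260909) = 1260909 · (1 − 1/3) · (1 − 1/13) · (1 − 1/829)
       = 1260909 · 19872/32331 = 775008.

775008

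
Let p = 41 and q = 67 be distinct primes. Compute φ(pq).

2640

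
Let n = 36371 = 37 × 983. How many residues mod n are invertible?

35352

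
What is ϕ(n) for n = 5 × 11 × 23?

φ(1265) = 1265 · (1 − 1/5) · (1 − 1/11) · (1 − 1/23)
       = 1265 · 880/1265 = 880.

880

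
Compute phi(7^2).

42

φ(7^2) = 7^2 − 7^1 = 49 − 7 = 42.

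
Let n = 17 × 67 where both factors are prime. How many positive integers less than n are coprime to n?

1056

φ(1139) = 1139 · (1 − 1/17) · (1 − 1/67)
       = 1139 · 1056/1139 = 1056.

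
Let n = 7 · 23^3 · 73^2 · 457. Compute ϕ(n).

167359281408

φ(7) = 7 − 1 = 6.
φ(23^3) = 23^3 − 23^2 = 12167 − 529 = 11638.
φ(73^2) = 73^2 − 73^1 = 5329 − 73 = 5256.
φ(457) = 457 − 1 = 456.
φ(207416579657) = 6 × 11638 × 5256 × 456 = 167359281408.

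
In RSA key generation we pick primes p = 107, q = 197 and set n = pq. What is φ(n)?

20776

φ(pq) = (p−1)(q−1) = 106 · 196 = 20776.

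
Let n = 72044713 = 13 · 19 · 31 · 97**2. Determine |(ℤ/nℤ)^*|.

φ(13) = 13 − 1 = 12.
φ(19) = 19 − 1 = 18.
φ(31) = 31 − 1 = 30.
φ(97^2) = 97^1·(97−1) = 97·96 = 9312.
Multiply: 12 · 18 · 30 · 9312 = 60341760.

60341760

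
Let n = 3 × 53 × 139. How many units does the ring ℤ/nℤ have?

14352

φ(3) = 3 − 1 = 2.
φ(53) = 53 − 1 = 52.
φ(139) = 139 − 1 = 138.
φ(22101) = 2 × 52 × 138 = 14352.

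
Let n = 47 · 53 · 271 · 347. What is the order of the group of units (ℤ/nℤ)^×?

223460640

φ(47) = 47 − 1 = 46.
φ(53) = 53 − 1 = 52.
φ(271) = 271 − 1 = 270.
φ(347) = 347 − 1 = 346.
φ(234246167) = 46 × 52 × 270 × 346 = 223460640.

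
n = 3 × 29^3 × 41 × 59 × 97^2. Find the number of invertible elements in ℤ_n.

1017454448640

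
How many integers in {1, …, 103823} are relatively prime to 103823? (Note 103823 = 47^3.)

φ(103823) = 103823 · (1 − 1/47)
       = 103823 · 46/47 = 101614.

101614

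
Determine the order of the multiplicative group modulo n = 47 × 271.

12420

φ(12737) = 12737 · (1 − 1/47) · (1 − 1/271)
       = 12737 · 12420/12737 = 12420.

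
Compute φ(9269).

7920

Factor 9269: 9269 = 13 · 23 · 31.
φ(9269) = 9269 · (1 − 1/13) · (1 − 1/23) · (1 − 1/31)
       = 9269 · 7920/9269 = 7920.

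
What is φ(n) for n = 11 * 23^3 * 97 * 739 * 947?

7800044567040

φ(11) = 11 − 1 = 10.
φ(23^3) = 23^3 − 23^2 = 12167 − 529 = 11638.
φ(97) = 97 − 1 = 96.
φ(739) = 739 − 1 = 738.
φ(947) = 947 − 1 = 946.
Multiply: 10 · 11638 · 96 · 738 · 946 = 7800044567040.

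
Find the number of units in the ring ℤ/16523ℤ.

14400

First factor: 16523 = 13 * 31 * 41.
φ(13) = 13 − 1 = 12.
φ(31) = 31 − 1 = 30.
φ(41) = 41 − 1 = 40.
Multiply: 12 · 30 · 40 = 14400.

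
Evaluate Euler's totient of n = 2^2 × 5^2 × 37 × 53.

φ(196100) = 196100 · (1 − 1/2) · (1 − 1/5) · (1 − 1/37) · (1 − 1/53)
       = 196100 · 7488/19610 = 74880.

74880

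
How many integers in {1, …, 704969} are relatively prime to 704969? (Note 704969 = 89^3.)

697048

φ(89^3) = 89^3 − 89^2 = 704969 − 7921 = 697048.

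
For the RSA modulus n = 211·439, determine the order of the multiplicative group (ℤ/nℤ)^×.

91980

φ(pq) = (p−1)(q−1) = 210 · 438 = 91980.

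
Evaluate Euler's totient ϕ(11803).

10080

11803 = 11 · 29 · 37.
φ(11) = 11 − 1 = 10.
φ(29) = 29 − 1 = 28.
φ(37) = 37 − 1 = 36.
Since φ is multiplicative, φ(11803) = 10 · 28 · 36 = 10080.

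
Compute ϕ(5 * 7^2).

φ(5) = 5 − 1 = 4.
φ(7^2) = 7^1·(7−1) = 7·6 = 42.
φ(245) = 4 × 42 = 168.

168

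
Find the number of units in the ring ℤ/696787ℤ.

First factor: 696787 = 7 · 13^2 · 19 · 31.
φ(696787) = 696787 · (1 − 1/7) · (1 − 1/13) · (1 − 1/19) · (1 − 1/31)
       = 696787 · 38880/53599 = 505440.

505440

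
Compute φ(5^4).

φ(625) = 625 · (1 − 1/5)
       = 625 · 4/5 = 500.

500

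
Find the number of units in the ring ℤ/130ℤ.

Factor 130: 130 = 2 · 5 · 13.
φ(2) = 2 − 1 = 1.
φ(5) = 5 − 1 = 4.
φ(13) = 13 − 1 = 12.
Since φ is multiplicative, φ(130) = 1 · 4 · 12 = 48.

48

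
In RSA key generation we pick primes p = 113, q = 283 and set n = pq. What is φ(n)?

φ(pq) = (p−1)(q−1) = 112 · 282 = 31584.

31584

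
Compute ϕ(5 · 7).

φ(35) = 35 · (1 − 1/5) · (1 − 1/7)
       = 35 · 24/35 = 24.

24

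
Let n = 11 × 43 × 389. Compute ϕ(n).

φ(11) = 11 − 1 = 10.
φ(43) = 43 − 1 = 42.
φ(389) = 389 − 1 = 388.
Since φ is multiplicative, φ(183997) = 10 · 42 · 388 = 162960.

162960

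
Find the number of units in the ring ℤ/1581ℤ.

Factor 1581: 1581 = 3 · 17 · 31.
φ(1581) = 1581 · (1 − 1/3) · (1 − 1/17) · (1 − 1/31)
       = 1581 · 960/1581 = 960.

960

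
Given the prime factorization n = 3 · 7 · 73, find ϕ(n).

864

φ(1533) = 1533 · (1 − 1/3) · (1 − 1/7) · (1 − 1/73)
       = 1533 · 864/1533 = 864.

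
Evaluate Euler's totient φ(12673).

11088

Prime factorization: 12673 = 19 × 23 × 29.
φ(19) = 19 − 1 = 18.
φ(23) = 23 − 1 = 22.
φ(29) = 29 − 1 = 28.
Since φ is multiplicative, φ(12673) = 18 · 22 · 28 = 11088.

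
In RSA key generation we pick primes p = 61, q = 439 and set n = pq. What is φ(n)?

For distinct primes, φ(pq) = (p−1)(q−1) = 60 × 438 = 26280.

26280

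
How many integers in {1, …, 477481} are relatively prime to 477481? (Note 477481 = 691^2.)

476790

φ(477481) = 477481 · (1 − 1/691)
       = 477481 · 690/691 = 476790.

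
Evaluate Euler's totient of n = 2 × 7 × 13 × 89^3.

φ(2) = 2 − 1 = 1.
φ(7) = 7 − 1 = 6.
φ(13) = 13 − 1 = 12.
φ(89^3) = 89^2·(89−1) = 7921·88 = 697048.
φ(128304358) = 1 × 6 × 12 × 697048 = 50187456.

50187456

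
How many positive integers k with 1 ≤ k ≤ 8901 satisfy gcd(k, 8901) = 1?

5544

First factor: 8901 = 3^2 × 23 × 43.
φ(8901) = 8901 · (1 − 1/3) · (1 − 1/23) · (1 − 1/43)
       = 8901 · 1848/2967 = 5544.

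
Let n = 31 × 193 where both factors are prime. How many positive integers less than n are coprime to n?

5760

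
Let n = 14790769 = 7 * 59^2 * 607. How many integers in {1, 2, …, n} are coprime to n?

φ(7) = 7 − 1 = 6.
φ(59^2) = 59^1·(59−1) = 59·58 = 3422.
φ(607) = 607 − 1 = 606.
Since φ is multiplicative, φ(14790769) = 6 · 3422 · 606 = 12442392.

12442392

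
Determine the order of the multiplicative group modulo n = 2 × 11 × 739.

7380

φ(16258) = 16258 · (1 − 1/2) · (1 − 1/11) · (1 − 1/739)
       = 16258 · 7380/16258 = 7380.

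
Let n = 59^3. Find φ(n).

φ(205379) = 205379 · (1 − 1/59)
       = 205379 · 58/59 = 201898.

201898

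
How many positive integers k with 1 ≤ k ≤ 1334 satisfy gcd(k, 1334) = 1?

First factor: 1334 = 2 * 23 * 29.
φ(2) = 2 − 1 = 1.
φ(23) = 23 − 1 = 22.
φ(29) = 29 − 1 = 28.
Since φ is multiplicative, φ(1334) = 1 · 22 · 28 = 616.

616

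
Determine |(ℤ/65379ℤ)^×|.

65379 = 3 · 19 · 31 · 37.
φ(65379) = 65379 · (1 − 1/3) · (1 − 1/19) · (1 − 1/31) · (1 − 1/37)
       = 65379 · 38880/65379 = 38880.

38880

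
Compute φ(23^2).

φ(23^2) = 23^1·(23−1) = 23·22 = 506.

506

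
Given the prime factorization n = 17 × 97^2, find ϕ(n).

148992

φ(17) = 17 − 1 = 16.
φ(97^2) = 97^1·(97−1) = 97·96 = 9312.
Since φ is multiplicative, φ(159953) = 16 · 9312 = 148992.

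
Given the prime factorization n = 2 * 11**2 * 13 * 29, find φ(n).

φ(91234) = 91234 · (1 − 1/2) · (1 − 1/11) · (1 − 1/13) · (1 − 1/29)
       = 91234 · 3360/8294 = 36960.

36960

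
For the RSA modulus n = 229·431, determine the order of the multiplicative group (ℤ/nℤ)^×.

98040

For distinct primes, φ(pq) = (p−1)(q−1) = 228 × 430 = 98040.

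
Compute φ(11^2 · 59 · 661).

φ(11^2) = 11^1·(11−1) = 11·10 = 110.
φ(59) = 59 − 1 = 58.
φ(661) = 661 − 1 = 660.
φ(4718879) = 110 × 58 × 660 = 4210800.

4210800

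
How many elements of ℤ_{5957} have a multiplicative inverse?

Prime factorization: 5957 = 7 × 23 × 37.
φ(7) = 7 − 1 = 6.
φ(23) = 23 − 1 = 22.
φ(37) = 37 − 1 = 36.
Multiply: 6 · 22 · 36 = 4752.

4752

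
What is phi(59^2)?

3422

φ(59^2) = 59^1·(59−1) = 59·58 = 3422.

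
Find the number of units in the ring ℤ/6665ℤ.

Prime factorization: 6665 = 5 × 31 × 43.
φ(5) = 5 − 1 = 4.
φ(31) = 31 − 1 = 30.
φ(43) = 43 − 1 = 42.
Since φ is multiplicative, φ(6665) = 4 · 30 · 42 = 5040.

5040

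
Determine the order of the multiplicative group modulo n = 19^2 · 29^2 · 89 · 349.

φ(19^2) = 19^1·(19−1) = 19·18 = 342.
φ(29^2) = 29^2 − 29^1 = 841 − 29 = 812.
φ(89) = 89 − 1 = 88.
φ(349) = 349 − 1 = 348.
Multiply: 342 · 812 · 88 · 348 = 8504407296.

8504407296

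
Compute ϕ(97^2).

9312

φ(97^2) = 97^1·(97−1) = 97·96 = 9312.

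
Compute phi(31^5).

27705630

φ(31^5) = 31^4·(31−1) = 923521·30 = 27705630.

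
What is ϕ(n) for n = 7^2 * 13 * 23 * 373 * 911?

φ(4978453753) = 4978453753 · (1 − 1/7) · (1 − 1/13) · (1 − 1/23) · (1 − 1/373) · (1 − 1/911)
       = 4978453753 · 536215680/711207679 = 3753509760.

3753509760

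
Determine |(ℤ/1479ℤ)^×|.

1479 = 3 · 17 · 29.
φ(3) = 3 − 1 = 2.
φ(17) = 17 − 1 = 16.
φ(29) = 29 − 1 = 28.
Multiply: 2 · 16 · 28 = 896.

896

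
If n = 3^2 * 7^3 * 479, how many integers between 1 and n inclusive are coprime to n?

843192

φ(1478673) = 1478673 · (1 − 1/3) · (1 − 1/7) · (1 − 1/479)
       = 1478673 · 5736/10059 = 843192.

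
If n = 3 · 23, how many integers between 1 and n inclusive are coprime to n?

44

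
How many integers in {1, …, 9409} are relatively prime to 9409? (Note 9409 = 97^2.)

9312

φ(97^2) = 97^1·(97−1) = 97·96 = 9312.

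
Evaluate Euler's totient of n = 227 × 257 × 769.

44433408

φ(44862691) = 44862691 · (1 − 1/227) · (1 − 1/257) · (1 − 1/769)
       = 44862691 · 44433408/44862691 = 44433408.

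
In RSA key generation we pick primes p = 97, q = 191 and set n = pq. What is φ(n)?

φ(97) = 97 − 1 = 96.
φ(191) = 191 − 1 = 190.
Multiply: 96 · 190 = 18240.

18240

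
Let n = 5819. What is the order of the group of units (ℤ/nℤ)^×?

5060

First factor: 5819 = 11 · 23^2.
φ(11) = 11 − 1 = 10.
φ(23^2) = 23^2 − 23^1 = 529 − 23 = 506.
φ(5819) = 10 × 506 = 5060.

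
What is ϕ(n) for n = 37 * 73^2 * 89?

16651008

φ(17548397) = 17548397 · (1 − 1/37) · (1 − 1/73) · (1 − 1/89)
       = 17548397 · 228096/240389 = 16651008.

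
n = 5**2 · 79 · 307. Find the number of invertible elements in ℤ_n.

φ(5^2) = 5^1·(5−1) = 5·4 = 20.
φ(79) = 79 − 1 = 78.
φ(307) = 307 − 1 = 306.
φ(606325) = 20 × 78 × 306 = 477360.

477360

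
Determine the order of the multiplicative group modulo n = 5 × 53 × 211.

φ(5) = 5 − 1 = 4.
φ(53) = 53 − 1 = 52.
φ(211) = 211 − 1 = 210.
Multiply: 4 · 52 · 210 = 43680.

43680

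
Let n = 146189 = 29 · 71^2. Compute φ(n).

φ(29) = 29 − 1 = 28.
φ(71^2) = 71^1·(71−1) = 71·70 = 4970.
φ(146189) = 28 × 4970 = 139160.

139160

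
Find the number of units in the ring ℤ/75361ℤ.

57600

Prime factorization: 75361 = 11 × 13 × 17 × 31.
φ(75361) = 75361 · (1 − 1/11) · (1 − 1/13) · (1 − 1/17) · (1 − 1/31)
       = 75361 · 57600/75361 = 57600.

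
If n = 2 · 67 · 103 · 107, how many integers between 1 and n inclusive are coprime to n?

φ(1476814) = 1476814 · (1 − 1/2) · (1 − 1/67) · (1 − 1/103) · (1 − 1/107)
       = 1476814 · 713592/1476814 = 713592.

713592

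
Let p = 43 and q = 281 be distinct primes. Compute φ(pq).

11760

For distinct primes, φ(pq) = (p−1)(q−1) = 42 × 280 = 11760.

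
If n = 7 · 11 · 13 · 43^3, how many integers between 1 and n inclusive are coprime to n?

55913760

φ(7) = 7 − 1 = 6.
φ(11) = 11 − 1 = 10.
φ(13) = 13 − 1 = 12.
φ(43^3) = 43^3 − 43^2 = 79507 − 1849 = 77658.
Since φ is multiplicative, φ(79586507) = 6 · 10 · 12 · 77658 = 55913760.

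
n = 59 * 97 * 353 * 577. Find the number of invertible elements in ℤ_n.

1128923136

φ(59) = 59 − 1 = 58.
φ(97) = 97 − 1 = 96.
φ(353) = 353 − 1 = 352.
φ(577) = 577 − 1 = 576.
Since φ is multiplicative, φ(1165666363) = 58 · 96 · 352 · 576 = 1128923136.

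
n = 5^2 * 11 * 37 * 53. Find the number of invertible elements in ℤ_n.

φ(539275) = 539275 · (1 − 1/5) · (1 − 1/11) · (1 − 1/37) · (1 − 1/53)
       = 539275 · 74880/107855 = 374400.

374400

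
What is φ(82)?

40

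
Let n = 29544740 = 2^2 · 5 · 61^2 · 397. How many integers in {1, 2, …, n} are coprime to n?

11594880

φ(2^2) = 2^2 − 2^1 = 4 − 2 = 2.
φ(5) = 5 − 1 = 4.
φ(61^2) = 61^2 − 61^1 = 3721 − 61 = 3660.
φ(397) = 397 − 1 = 396.
Since φ is multiplicative, φ(29544740) = 2 · 4 · 3660 · 396 = 11594880.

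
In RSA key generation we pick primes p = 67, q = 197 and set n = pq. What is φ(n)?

12936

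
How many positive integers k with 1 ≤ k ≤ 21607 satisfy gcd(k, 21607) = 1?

Factor 21607: 21607 = 17 · 31 · 41.
φ(21607) = 21607 · (1 − 1/17) · (1 − 1/31) · (1 − 1/41)
       = 21607 · 19200/21607 = 19200.

19200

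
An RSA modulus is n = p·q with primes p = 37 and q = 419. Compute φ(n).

For distinct primes, φ(pq) = (p−1)(q−1) = 36 × 418 = 15048.

15048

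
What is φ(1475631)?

1475631 = 3^3 × 31 × 41 × 43.
φ(1475631) = 1475631 · (1 − 1/3) · (1 − 1/31) · (1 − 1/41) · (1 − 1/43)
       = 1475631 · 100800/163959 = 907200.

907200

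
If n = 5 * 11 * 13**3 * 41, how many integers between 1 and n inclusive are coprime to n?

φ(4954235) = 4954235 · (1 − 1/5) · (1 − 1/11) · (1 − 1/13) · (1 − 1/41)
       = 4954235 · 19200/29315 = 3244800.

3244800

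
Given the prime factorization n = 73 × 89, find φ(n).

φ(73) = 73 − 1 = 72.
φ(89) = 89 − 1 = 88.
φ(6497) = 72 × 88 = 6336.

6336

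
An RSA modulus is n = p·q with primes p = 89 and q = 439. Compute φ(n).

φ(89) = 89 − 1 = 88.
φ(439) = 439 − 1 = 438.
Multiply: 88 · 438 = 38544.

38544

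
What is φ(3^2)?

φ(9) = 9 · (1 − 1/3)
       = 9 · 2/3 = 6.

6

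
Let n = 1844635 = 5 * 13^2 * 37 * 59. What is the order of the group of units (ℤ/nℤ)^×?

φ(5) = 5 − 1 = 4.
φ(13^2) = 13^1·(13−1) = 13·12 = 156.
φ(37) = 37 − 1 = 36.
φ(59) = 59 − 1 = 58.
φ(1844635) = 4 × 156 × 36 × 58 = 1302912.

1302912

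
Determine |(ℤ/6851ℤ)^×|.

5760

Prime factorization: 6851 = 13 × 17 × 31.
φ(6851) = 6851 · (1 − 1/13) · (1 − 1/17) · (1 − 1/31)
       = 6851 · 5760/6851 = 5760.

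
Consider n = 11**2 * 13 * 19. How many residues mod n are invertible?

23760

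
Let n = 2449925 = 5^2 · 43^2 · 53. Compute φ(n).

1878240

φ(2449925) = 2449925 · (1 − 1/5) · (1 − 1/43) · (1 − 1/53)
       = 2449925 · 8736/11395 = 1878240.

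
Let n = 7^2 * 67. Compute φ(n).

2772

φ(7^2) = 7^2 − 7^1 = 49 − 7 = 42.
φ(67) = 67 − 1 = 66.
Multiply: 42 · 66 = 2772.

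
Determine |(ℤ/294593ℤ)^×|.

241920

Prime factorization: 294593 = 13 * 17 * 31 * 43.
φ(294593) = 294593 · (1 − 1/13) · (1 − 1/17) · (1 − 1/31) · (1 − 1/43)
       = 294593 · 241920/294593 = 241920.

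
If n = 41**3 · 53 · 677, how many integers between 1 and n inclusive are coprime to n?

2363620480

φ(2472954401) = 2472954401 · (1 − 1/41) · (1 − 1/53) · (1 − 1/677)
       = 2472954401 · 1406080/1471121 = 2363620480.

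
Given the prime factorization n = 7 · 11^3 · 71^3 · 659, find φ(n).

φ(7) = 7 − 1 = 6.
φ(11^3) = 11^2·(11−1) = 121·10 = 1210.
φ(71^3) = 71^3 − 71^2 = 357911 − 5041 = 352870.
φ(659) = 659 − 1 = 658.
Since φ is multiplicative, φ(2197538822633) = 6 · 1210 · 352870 · 658 = 1685688219600.

1685688219600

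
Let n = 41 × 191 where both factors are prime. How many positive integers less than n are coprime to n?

φ(n) = (p − 1)(q − 1) = (41−1)(191−1) = 40·190 = 7600.

7600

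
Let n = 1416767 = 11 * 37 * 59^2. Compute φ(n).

φ(11) = 11 − 1 = 10.
φ(37) = 37 − 1 = 36.
φ(59^2) = 59^2 − 59^1 = 3481 − 59 = 3422.
Multiply: 10 · 36 · 3422 = 1231920.

1231920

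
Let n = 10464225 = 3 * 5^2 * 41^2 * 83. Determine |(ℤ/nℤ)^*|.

φ(3) = 3 − 1 = 2.
φ(5^2) = 5^1·(5−1) = 5·4 = 20.
φ(41^2) = 41^2 − 41^1 = 1681 − 41 = 1640.
φ(83) = 83 − 1 = 82.
Multiply: 2 · 20 · 1640 · 82 = 5379200.

5379200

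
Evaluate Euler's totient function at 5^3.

100

φ(5^3) = 5^2·(5−1) = 25·4 = 100.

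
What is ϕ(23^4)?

267674

φ(279841) = 279841 · (1 − 1/23)
       = 279841 · 22/23 = 267674.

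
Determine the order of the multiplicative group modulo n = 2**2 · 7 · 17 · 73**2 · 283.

284580864

φ(2^2) = 2^2 − 2^1 = 4 − 2 = 2.
φ(7) = 7 − 1 = 6.
φ(17) = 17 − 1 = 16.
φ(73^2) = 73^2 − 73^1 = 5329 − 73 = 5256.
φ(283) = 283 − 1 = 282.
φ(717858932) = 2 × 6 × 16 × 5256 × 282 = 284580864.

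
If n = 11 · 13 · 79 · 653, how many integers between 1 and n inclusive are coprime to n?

φ(7376941) = 7376941 · (1 − 1/11) · (1 − 1/13) · (1 − 1/79) · (1 − 1/653)
       = 7376941 · 6102720/7376941 = 6102720.

6102720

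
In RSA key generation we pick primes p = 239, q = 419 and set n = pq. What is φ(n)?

For distinct primes, φ(pq) = (p−1)(q−1) = 238 × 418 = 99484.

99484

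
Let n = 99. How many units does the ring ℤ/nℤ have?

60

99 = 3**2 × 11.
φ(99) = 99 · (1 − 1/3) · (1 − 1/11)
       = 99 · 20/33 = 60.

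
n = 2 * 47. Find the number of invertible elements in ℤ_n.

φ(2) = 2 − 1 = 1.
φ(47) = 47 − 1 = 46.
Since φ is multiplicative, φ(94) = 1 · 46 = 46.

46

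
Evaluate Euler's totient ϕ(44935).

30240

Prime factorization: 44935 = 5 · 11 · 19 · 43.
φ(5) = 5 − 1 = 4.
φ(11) = 11 − 1 = 10.
φ(19) = 19 − 1 = 18.
φ(43) = 43 − 1 = 42.
Since φ is multiplicative, φ(44935) = 4 · 10 · 18 · 42 = 30240.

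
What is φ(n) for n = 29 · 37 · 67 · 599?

φ(43062709) = 43062709 · (1 − 1/29) · (1 − 1/37) · (1 − 1/67) · (1 − 1/599)
       = 43062709 · 39783744/43062709 = 39783744.

39783744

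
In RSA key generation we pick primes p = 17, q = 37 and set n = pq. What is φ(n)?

576

φ(17) = 17 − 1 = 16.
φ(37) = 37 − 1 = 36.
Multiply: 16 · 36 = 576.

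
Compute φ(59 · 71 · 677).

φ(59) = 59 − 1 = 58.
φ(71) = 71 − 1 = 70.
φ(677) = 677 − 1 = 676.
φ(2835953) = 58 × 70 × 676 = 2744560.

2744560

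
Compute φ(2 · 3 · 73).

φ(2) = 2 − 1 = 1.
φ(3) = 3 − 1 = 2.
φ(73) = 73 − 1 = 72.
Since φ is multiplicative, φ(438) = 1 · 2 · 72 = 144.

144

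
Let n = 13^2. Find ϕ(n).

φ(169) = 169 · (1 − 1/13)
       = 169 · 12/13 = 156.

156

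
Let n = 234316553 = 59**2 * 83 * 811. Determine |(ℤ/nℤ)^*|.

φ(234316553) = 234316553 · (1 − 1/59) · (1 − 1/83) · (1 − 1/811)
       = 234316553 · 3852360/3971467 = 227289240.

227289240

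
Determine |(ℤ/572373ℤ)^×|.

338688

Factor 572373: 572373 = 3^3 · 17 · 29 · 43.
φ(572373) = 572373 · (1 − 1/3) · (1 − 1/17) · (1 − 1/29) · (1 − 1/43)
       = 572373 · 37632/63597 = 338688.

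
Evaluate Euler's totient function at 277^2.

76452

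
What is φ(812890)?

Prime factorization: 812890 = 2 × 5 × 13^3 × 37.
φ(812890) = 812890 · (1 − 1/2) · (1 − 1/5) · (1 − 1/13) · (1 − 1/37)
       = 812890 · 1728/4810 = 292032.

292032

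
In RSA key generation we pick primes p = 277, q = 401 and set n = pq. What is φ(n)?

110400

φ(n) = (p − 1)(q − 1) = (277−1)(401−1) = 276·400 = 110400.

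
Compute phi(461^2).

212060

φ(461^2) = 461^2 − 461^1 = 212521 − 461 = 212060.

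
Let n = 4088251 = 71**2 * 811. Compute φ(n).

φ(4088251) = 4088251 · (1 − 1/71) · (1 − 1/811)
       = 4088251 · 56700/57581 = 4025700.

4025700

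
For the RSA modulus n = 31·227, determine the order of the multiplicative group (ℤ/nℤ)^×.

φ(pq) = (p−1)(q−1) = 30 · 226 = 6780.

6780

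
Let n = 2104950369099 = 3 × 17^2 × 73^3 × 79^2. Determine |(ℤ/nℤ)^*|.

1286171288064

φ(3) = 3 − 1 = 2.
φ(17^2) = 17^1·(17−1) = 17·16 = 272.
φ(73^3) = 73^2·(73−1) = 5329·72 = 383688.
φ(79^2) = 79^1·(79−1) = 79·78 = 6162.
Multiply: 2 · 272 · 383688 · 6162 = 1286171288064.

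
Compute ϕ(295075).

201600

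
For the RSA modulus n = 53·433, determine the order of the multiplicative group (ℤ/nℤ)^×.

φ(pq) = (p−1)(q−1) = 52 · 432 = 22464.

22464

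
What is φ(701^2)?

φ(701^2) = 701^1·(701−1) = 701·700 = 490700.

490700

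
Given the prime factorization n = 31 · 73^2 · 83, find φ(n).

φ(13711517) = 13711517 · (1 − 1/31) · (1 − 1/73) · (1 − 1/83)
       = 13711517 · 177120/187829 = 12929760.

12929760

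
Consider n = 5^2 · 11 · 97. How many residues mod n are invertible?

19200

φ(26675) = 26675 · (1 − 1/5) · (1 − 1/11) · (1 − 1/97)
       = 26675 · 3840/5335 = 19200.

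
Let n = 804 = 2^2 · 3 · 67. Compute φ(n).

φ(804) = 804 · (1 − 1/2) · (1 − 1/3) · (1 − 1/67)
       = 804 · 132/402 = 264.

264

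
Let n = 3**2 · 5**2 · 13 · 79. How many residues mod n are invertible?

φ(3^2) = 3^1·(3−1) = 3·2 = 6.
φ(5^2) = 5^2 − 5^1 = 25 − 5 = 20.
φ(13) = 13 − 1 = 12.
φ(79) = 79 − 1 = 78.
Since φ is multiplicative, φ(231075) = 6 · 20 · 12 · 78 = 112320.

112320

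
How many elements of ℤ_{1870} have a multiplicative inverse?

640

Factor 1870: 1870 = 2 · 5 · 11 · 17.
φ(1870) = 1870 · (1 − 1/2) · (1 − 1/5) · (1 − 1/11) · (1 − 1/17)
       = 1870 · 640/1870 = 640.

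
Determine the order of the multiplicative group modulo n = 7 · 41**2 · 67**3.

2915336160

φ(7) = 7 − 1 = 6.
φ(41^2) = 41^1·(41−1) = 41·40 = 1640.
φ(67^3) = 67^2·(67−1) = 4489·66 = 296274.
Since φ is multiplicative, φ(3539078221) = 6 · 1640 · 296274 = 2915336160.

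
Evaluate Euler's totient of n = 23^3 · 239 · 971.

2686748680

φ(2823583523) = 2823583523 · (1 − 1/23) · (1 − 1/239) · (1 − 1/971)
       = 2823583523 · 5078920/5337587 = 2686748680.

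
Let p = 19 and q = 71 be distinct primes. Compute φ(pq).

1260

φ(n) = (p − 1)(q − 1) = (19−1)(71−1) = 18·70 = 1260.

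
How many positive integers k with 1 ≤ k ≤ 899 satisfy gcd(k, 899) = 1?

First factor: 899 = 29 * 31.
φ(899) = 899 · (1 − 1/29) · (1 − 1/31)
       = 899 · 840/899 = 840.

840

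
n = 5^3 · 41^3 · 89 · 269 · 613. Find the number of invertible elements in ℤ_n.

97050235392000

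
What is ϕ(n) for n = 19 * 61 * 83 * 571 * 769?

38768025600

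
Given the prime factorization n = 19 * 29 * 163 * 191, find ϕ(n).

15513120

φ(17154283) = 17154283 · (1 − 1/19) · (1 − 1/29) · (1 − 1/163) · (1 − 1/191)
       = 17154283 · 15513120/17154283 = 15513120.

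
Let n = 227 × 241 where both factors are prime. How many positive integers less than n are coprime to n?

For distinct primes, φ(pq) = (p−1)(q−1) = 226 × 240 = 54240.

54240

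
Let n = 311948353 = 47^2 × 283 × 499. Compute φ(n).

φ(311948353) = 311948353 · (1 − 1/47) · (1 − 1/283) · (1 − 1/499)
       = 311948353 · 6460056/6637199 = 303622632.

303622632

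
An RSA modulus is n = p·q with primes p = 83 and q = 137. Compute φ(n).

φ(11371) = 11371 · (1 − 1/83) · (1 − 1/137)
       = 11371 · 11152/11371 = 11152.

11152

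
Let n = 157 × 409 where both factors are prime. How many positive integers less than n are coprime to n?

63648

φ(157) = 157 − 1 = 156.
φ(409) = 409 − 1 = 408.
Since φ is multiplicative, φ(64213) = 156 · 408 = 63648.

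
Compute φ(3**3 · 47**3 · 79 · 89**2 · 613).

683824656962304

φ(3^3) = 3^3 − 3^2 = 27 − 9 = 18.
φ(47^3) = 47^3 − 47^2 = 103823 − 2209 = 101614.
φ(79) = 79 − 1 = 78.
φ(89^2) = 89^1·(89−1) = 89·88 = 7832.
φ(613) = 613 − 1 = 612.
Multiply: 18 · 101614 · 78 · 7832 · 612 = 683824656962304.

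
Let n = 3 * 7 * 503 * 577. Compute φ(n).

3469824

φ(6094851) = 6094851 · (1 − 1/3) · (1 − 1/7) · (1 − 1/503) · (1 − 1/577)
       = 6094851 · 3469824/6094851 = 3469824.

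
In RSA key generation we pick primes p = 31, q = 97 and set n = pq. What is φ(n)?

φ(3007) = 3007 · (1 − 1/31) · (1 − 1/97)
       = 3007 · 2880/3007 = 2880.

2880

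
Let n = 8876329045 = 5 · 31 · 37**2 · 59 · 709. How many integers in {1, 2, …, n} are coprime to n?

6563669760

φ(8876329045) = 8876329045 · (1 − 1/5) · (1 − 1/31) · (1 − 1/37) · (1 − 1/59) · (1 − 1/709)
       = 8876329045 · 177396480/239900785 = 6563669760.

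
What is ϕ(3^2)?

6

φ(9) = 9 · (1 − 1/3)
       = 9 · 2/3 = 6.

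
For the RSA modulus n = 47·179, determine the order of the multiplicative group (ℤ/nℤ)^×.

8188

For distinct primes, φ(pq) = (p−1)(q−1) = 46 × 178 = 8188.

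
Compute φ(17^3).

φ(17^3) = 17^3 − 17^2 = 4913 − 289 = 4624.

4624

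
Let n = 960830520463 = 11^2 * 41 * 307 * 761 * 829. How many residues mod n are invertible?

φ(11^2) = 11^1·(11−1) = 11·10 = 110.
φ(41) = 41 − 1 = 40.
φ(307) = 307 − 1 = 306.
φ(761) = 761 − 1 = 760.
φ(829) = 829 − 1 = 828.
Since φ is multiplicative, φ(960830520463) = 110 · 40 · 306 · 760 · 828 = 847262592000.

847262592000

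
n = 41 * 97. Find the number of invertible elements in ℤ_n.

φ(3977) = 3977 · (1 − 1/41) · (1 − 1/97)
       = 3977 · 3840/3977 = 3840.

3840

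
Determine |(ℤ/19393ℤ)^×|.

19393 = 11 × 41 × 43.
φ(11) = 11 − 1 = 10.
φ(41) = 41 − 1 = 40.
φ(43) = 43 − 1 = 42.
Multiply: 10 · 40 · 42 = 16800.

16800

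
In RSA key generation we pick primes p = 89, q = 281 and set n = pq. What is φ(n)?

φ(25009) = 25009 · (1 − 1/89) · (1 − 1/281)
       = 25009 · 24640/25009 = 24640.

24640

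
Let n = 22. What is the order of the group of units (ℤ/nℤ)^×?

10

22 = 2 · 11.
φ(22) = 22 · (1 − 1/2) · (1 − 1/11)
       = 22 · 10/22 = 10.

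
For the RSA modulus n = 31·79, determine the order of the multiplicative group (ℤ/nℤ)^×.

φ(n) = (p − 1)(q − 1) = (31−1)(79−1) = 30·78 = 2340.

2340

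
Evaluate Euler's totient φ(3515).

Prime factorization: 3515 = 5 × 19 × 37.
φ(3515) = 3515 · (1 − 1/5) · (1 − 1/19) · (1 − 1/37)
       = 3515 · 2592/3515 = 2592.

2592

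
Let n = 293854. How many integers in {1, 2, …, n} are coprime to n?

123120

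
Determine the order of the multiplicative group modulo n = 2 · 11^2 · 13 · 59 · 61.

4593600

φ(11322454) = 11322454 · (1 − 1/2) · (1 − 1/11) · (1 − 1/13) · (1 − 1/59) · (1 − 1/61)
       = 11322454 · 417600/1029314 = 4593600.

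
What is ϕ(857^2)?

φ(734449) = 734449 · (1 − 1/857)
       = 734449 · 856/857 = 733592.

733592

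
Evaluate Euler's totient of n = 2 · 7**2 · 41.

φ(2) = 2 − 1 = 1.
φ(7^2) = 7^2 − 7^1 = 49 − 7 = 42.
φ(41) = 41 − 1 = 40.
Multiply: 1 · 42 · 40 = 1680.

1680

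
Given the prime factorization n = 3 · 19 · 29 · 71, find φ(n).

70560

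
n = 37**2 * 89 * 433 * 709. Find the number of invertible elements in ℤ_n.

φ(37404821477) = 37404821477 · (1 − 1/37) · (1 − 1/89) · (1 − 1/433) · (1 − 1/709)
       = 37404821477 · 968951808/1010941121 = 35851216896.

35851216896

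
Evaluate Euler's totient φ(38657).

Factor 38657: 38657 = 29 · 31 · 43.
φ(29) = 29 − 1 = 28.
φ(31) = 31 − 1 = 30.
φ(43) = 43 − 1 = 42.
Multiply: 28 · 30 · 42 = 35280.

35280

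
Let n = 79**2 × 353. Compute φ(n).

2169024

φ(79^2) = 79^2 − 79^1 = 6241 − 79 = 6162.
φ(353) = 353 − 1 = 352.
φ(2203073) = 6162 × 352 = 2169024.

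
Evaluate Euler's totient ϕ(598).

598 = 2 × 13 × 23.
φ(2) = 2 − 1 = 1.
φ(13) = 13 − 1 = 12.
φ(23) = 23 − 1 = 22.
Since φ is multiplicative, φ(598) = 1 · 12 · 22 = 264.

264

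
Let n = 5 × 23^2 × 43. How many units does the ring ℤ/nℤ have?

φ(113735) = 113735 · (1 − 1/5) · (1 − 1/23) · (1 − 1/43)
       = 113735 · 3696/4945 = 85008.

85008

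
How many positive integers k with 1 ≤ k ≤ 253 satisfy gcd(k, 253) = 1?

Prime factorization: 253 = 11 · 23.
φ(253) = 253 · (1 − 1/11) · (1 − 1/23)
       = 253 · 220/253 = 220.

220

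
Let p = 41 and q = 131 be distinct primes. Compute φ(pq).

φ(41) = 41 − 1 = 40.
φ(131) = 131 − 1 = 130.
Since φ is multiplicative, φ(5371) = 40 · 130 = 5200.

5200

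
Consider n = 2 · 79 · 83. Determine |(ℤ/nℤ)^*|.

6396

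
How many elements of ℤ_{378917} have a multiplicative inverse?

Factor 378917: 378917 = 7^2 · 11 · 19 · 37.
φ(378917) = 378917 · (1 − 1/7) · (1 − 1/11) · (1 − 1/19) · (1 − 1/37)
       = 378917 · 38880/54131 = 272160.

272160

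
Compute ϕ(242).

110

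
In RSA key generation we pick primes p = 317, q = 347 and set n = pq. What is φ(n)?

109336

φ(pq) = (p−1)(q−1) = 316 · 346 = 109336.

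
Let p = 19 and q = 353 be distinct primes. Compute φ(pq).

φ(6707) = 6707 · (1 − 1/19) · (1 − 1/353)
       = 6707 · 6336/6707 = 6336.

6336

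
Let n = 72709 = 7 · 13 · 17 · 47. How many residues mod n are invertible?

φ(7) = 7 − 1 = 6.
φ(13) = 13 − 1 = 12.
φ(17) = 17 − 1 = 16.
φ(47) = 47 − 1 = 46.
Since φ is multiplicative, φ(72709) = 6 · 12 · 16 · 46 = 52992.

52992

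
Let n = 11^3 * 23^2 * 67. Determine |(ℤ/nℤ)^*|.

φ(11^3) = 11^2·(11−1) = 121·10 = 1210.
φ(23^2) = 23^1·(23−1) = 23·22 = 506.
φ(67) = 67 − 1 = 66.
φ(47174633) = 1210 × 506 × 66 = 40409160.

40409160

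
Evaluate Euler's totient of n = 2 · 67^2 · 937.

φ(8412386) = 8412386 · (1 − 1/2) · (1 − 1/67) · (1 − 1/937)
       = 8412386 · 61776/125558 = 4138992.

4138992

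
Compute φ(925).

720

Prime factorization: 925 = 5**2 · 37.
φ(5^2) = 5^1·(5−1) = 5·4 = 20.
φ(37) = 37 − 1 = 36.
Multiply: 20 · 36 = 720.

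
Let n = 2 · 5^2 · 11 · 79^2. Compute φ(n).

φ(3432550) = 3432550 · (1 − 1/2) · (1 − 1/5) · (1 − 1/11) · (1 − 1/79)
       = 3432550 · 3120/8690 = 1232400.

1232400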